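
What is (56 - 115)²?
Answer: 3481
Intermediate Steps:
(56 - 115)² = (-59)² = 3481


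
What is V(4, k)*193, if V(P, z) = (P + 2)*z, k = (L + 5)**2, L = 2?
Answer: 56742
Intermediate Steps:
k = 49 (k = (2 + 5)**2 = 7**2 = 49)
V(P, z) = z*(2 + P) (V(P, z) = (2 + P)*z = z*(2 + P))
V(4, k)*193 = (49*(2 + 4))*193 = (49*6)*193 = 294*193 = 56742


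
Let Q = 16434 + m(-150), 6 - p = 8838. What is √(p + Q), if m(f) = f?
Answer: 18*√23 ≈ 86.325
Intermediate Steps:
p = -8832 (p = 6 - 1*8838 = 6 - 8838 = -8832)
Q = 16284 (Q = 16434 - 150 = 16284)
√(p + Q) = √(-8832 + 16284) = √7452 = 18*√23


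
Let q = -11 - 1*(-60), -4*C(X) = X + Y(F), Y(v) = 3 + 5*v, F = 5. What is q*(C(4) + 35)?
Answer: 1323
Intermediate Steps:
C(X) = -7 - X/4 (C(X) = -(X + (3 + 5*5))/4 = -(X + (3 + 25))/4 = -(X + 28)/4 = -(28 + X)/4 = -7 - X/4)
q = 49 (q = -11 + 60 = 49)
q*(C(4) + 35) = 49*((-7 - ¼*4) + 35) = 49*((-7 - 1) + 35) = 49*(-8 + 35) = 49*27 = 1323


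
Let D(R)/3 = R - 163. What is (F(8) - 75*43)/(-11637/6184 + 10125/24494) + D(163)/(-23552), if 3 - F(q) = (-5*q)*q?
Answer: 219784270096/111211839 ≈ 1976.3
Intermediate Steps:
F(q) = 3 + 5*q² (F(q) = 3 - (-5*q)*q = 3 - (-5)*q² = 3 + 5*q²)
D(R) = -489 + 3*R (D(R) = 3*(R - 163) = 3*(-163 + R) = -489 + 3*R)
(F(8) - 75*43)/(-11637/6184 + 10125/24494) + D(163)/(-23552) = ((3 + 5*8²) - 75*43)/(-11637/6184 + 10125/24494) + (-489 + 3*163)/(-23552) = ((3 + 5*64) - 3225)/(-11637*1/6184 + 10125*(1/24494)) + (-489 + 489)*(-1/23552) = ((3 + 320) - 3225)/(-11637/6184 + 10125/24494) + 0*(-1/23552) = (323 - 3225)/(-111211839/75735448) + 0 = -2902*(-75735448/111211839) + 0 = 219784270096/111211839 + 0 = 219784270096/111211839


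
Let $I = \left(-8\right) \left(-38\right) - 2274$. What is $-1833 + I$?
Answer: $-3803$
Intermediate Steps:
$I = -1970$ ($I = 304 - 2274 = -1970$)
$-1833 + I = -1833 - 1970 = -3803$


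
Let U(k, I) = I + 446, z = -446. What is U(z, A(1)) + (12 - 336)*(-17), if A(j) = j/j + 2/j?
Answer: 5957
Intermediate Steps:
A(j) = 1 + 2/j
U(k, I) = 446 + I
U(z, A(1)) + (12 - 336)*(-17) = (446 + (2 + 1)/1) + (12 - 336)*(-17) = (446 + 1*3) - 324*(-17) = (446 + 3) + 5508 = 449 + 5508 = 5957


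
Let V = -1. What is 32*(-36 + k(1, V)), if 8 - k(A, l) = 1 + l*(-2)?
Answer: -992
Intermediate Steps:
k(A, l) = 7 + 2*l (k(A, l) = 8 - (1 + l*(-2)) = 8 - (1 - 2*l) = 8 + (-1 + 2*l) = 7 + 2*l)
32*(-36 + k(1, V)) = 32*(-36 + (7 + 2*(-1))) = 32*(-36 + (7 - 2)) = 32*(-36 + 5) = 32*(-31) = -992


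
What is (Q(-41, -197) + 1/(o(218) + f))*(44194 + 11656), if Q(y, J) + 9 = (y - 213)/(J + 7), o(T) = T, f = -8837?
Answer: -70088700590/163761 ≈ -4.2799e+5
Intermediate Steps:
Q(y, J) = -9 + (-213 + y)/(7 + J) (Q(y, J) = -9 + (y - 213)/(J + 7) = -9 + (-213 + y)/(7 + J))
(Q(-41, -197) + 1/(o(218) + f))*(44194 + 11656) = ((-276 - 41 - 9*(-197))/(7 - 197) + 1/(218 - 8837))*(44194 + 11656) = ((-276 - 41 + 1773)/(-190) + 1/(-8619))*55850 = (-1/190*1456 - 1/8619)*55850 = (-728/95 - 1/8619)*55850 = -6274727/818805*55850 = -70088700590/163761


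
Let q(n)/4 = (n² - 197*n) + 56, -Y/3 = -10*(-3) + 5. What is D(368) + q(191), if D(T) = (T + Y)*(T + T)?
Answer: 189208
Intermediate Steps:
Y = -105 (Y = -3*(-10*(-3) + 5) = -3*(30 + 5) = -3*35 = -105)
D(T) = 2*T*(-105 + T) (D(T) = (T - 105)*(T + T) = (-105 + T)*(2*T) = 2*T*(-105 + T))
q(n) = 224 - 788*n + 4*n² (q(n) = 4*((n² - 197*n) + 56) = 4*(56 + n² - 197*n) = 224 - 788*n + 4*n²)
D(368) + q(191) = 2*368*(-105 + 368) + (224 - 788*191 + 4*191²) = 2*368*263 + (224 - 150508 + 4*36481) = 193568 + (224 - 150508 + 145924) = 193568 - 4360 = 189208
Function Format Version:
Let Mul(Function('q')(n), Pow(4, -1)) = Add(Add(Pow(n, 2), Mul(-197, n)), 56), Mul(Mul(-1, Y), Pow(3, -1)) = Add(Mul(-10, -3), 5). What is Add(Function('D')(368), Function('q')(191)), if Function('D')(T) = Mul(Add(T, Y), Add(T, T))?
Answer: 189208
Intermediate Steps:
Y = -105 (Y = Mul(-3, Add(Mul(-10, -3), 5)) = Mul(-3, Add(30, 5)) = Mul(-3, 35) = -105)
Function('D')(T) = Mul(2, T, Add(-105, T)) (Function('D')(T) = Mul(Add(T, -105), Add(T, T)) = Mul(Add(-105, T), Mul(2, T)) = Mul(2, T, Add(-105, T)))
Function('q')(n) = Add(224, Mul(-788, n), Mul(4, Pow(n, 2))) (Function('q')(n) = Mul(4, Add(Add(Pow(n, 2), Mul(-197, n)), 56)) = Mul(4, Add(56, Pow(n, 2), Mul(-197, n))) = Add(224, Mul(-788, n), Mul(4, Pow(n, 2))))
Add(Function('D')(368), Function('q')(191)) = Add(Mul(2, 368, Add(-105, 368)), Add(224, Mul(-788, 191), Mul(4, Pow(191, 2)))) = Add(Mul(2, 368, 263), Add(224, -150508, Mul(4, 36481))) = Add(193568, Add(224, -150508, 145924)) = Add(193568, -4360) = 189208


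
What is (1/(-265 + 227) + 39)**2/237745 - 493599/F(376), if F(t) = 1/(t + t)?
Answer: -127429710680980079/343303780 ≈ -3.7119e+8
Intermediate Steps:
F(t) = 1/(2*t)
(1/(-265 + 227) + 39)**2/237745 - 493599/F(376) = (1/(-265 + 227) + 39)**2/237745 - 493599/((1/2)/376) = (1/(-38) + 39)**2*(1/237745) - 493599/((1/2)*(1/376)) = (-1/38 + 39)**2*(1/237745) - 493599/1/752 = (1481/38)**2*(1/237745) - 493599*752 = (2193361/1444)*(1/237745) - 371186448 = 2193361/343303780 - 371186448 = -127429710680980079/343303780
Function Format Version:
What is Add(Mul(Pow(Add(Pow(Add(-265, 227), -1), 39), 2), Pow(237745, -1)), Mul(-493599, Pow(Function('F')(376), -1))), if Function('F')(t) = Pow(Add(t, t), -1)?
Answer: Rational(-127429710680980079, 343303780) ≈ -3.7119e+8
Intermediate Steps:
Function('F')(t) = Mul(Rational(1, 2), Pow(t, -1)) (Function('F')(t) = Pow(Mul(2, t), -1) = Mul(Rational(1, 2), Pow(t, -1)))
Add(Mul(Pow(Add(Pow(Add(-265, 227), -1), 39), 2), Pow(237745, -1)), Mul(-493599, Pow(Function('F')(376), -1))) = Add(Mul(Pow(Add(Pow(Add(-265, 227), -1), 39), 2), Pow(237745, -1)), Mul(-493599, Pow(Mul(Rational(1, 2), Pow(376, -1)), -1))) = Add(Mul(Pow(Add(Pow(-38, -1), 39), 2), Rational(1, 237745)), Mul(-493599, Pow(Mul(Rational(1, 2), Rational(1, 376)), -1))) = Add(Mul(Pow(Add(Rational(-1, 38), 39), 2), Rational(1, 237745)), Mul(-493599, Pow(Rational(1, 752), -1))) = Add(Mul(Pow(Rational(1481, 38), 2), Rational(1, 237745)), Mul(-493599, 752)) = Add(Mul(Rational(2193361, 1444), Rational(1, 237745)), -371186448) = Add(Rational(2193361, 343303780), -371186448) = Rational(-127429710680980079, 343303780)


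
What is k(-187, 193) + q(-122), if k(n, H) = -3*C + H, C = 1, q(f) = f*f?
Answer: 15074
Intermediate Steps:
q(f) = f²
k(n, H) = -3 + H (k(n, H) = -3*1 + H = -3 + H)
k(-187, 193) + q(-122) = (-3 + 193) + (-122)² = 190 + 14884 = 15074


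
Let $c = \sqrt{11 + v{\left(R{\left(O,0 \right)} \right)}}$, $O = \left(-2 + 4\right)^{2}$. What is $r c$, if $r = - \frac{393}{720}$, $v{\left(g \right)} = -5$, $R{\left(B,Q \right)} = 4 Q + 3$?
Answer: $- \frac{131 \sqrt{6}}{240} \approx -1.337$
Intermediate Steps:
$O = 4$ ($O = 2^{2} = 4$)
$R{\left(B,Q \right)} = 3 + 4 Q$
$r = - \frac{131}{240}$ ($r = \left(-393\right) \frac{1}{720} = - \frac{131}{240} \approx -0.54583$)
$c = \sqrt{6}$ ($c = \sqrt{11 - 5} = \sqrt{6} \approx 2.4495$)
$r c = - \frac{131 \sqrt{6}}{240}$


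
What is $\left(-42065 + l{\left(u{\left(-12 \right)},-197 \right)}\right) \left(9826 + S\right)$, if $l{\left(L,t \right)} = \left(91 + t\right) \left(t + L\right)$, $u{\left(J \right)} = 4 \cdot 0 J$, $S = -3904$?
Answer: $-125445726$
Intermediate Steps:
$u{\left(J \right)} = 0$ ($u{\left(J \right)} = 0 J = 0$)
$l{\left(L,t \right)} = \left(91 + t\right) \left(L + t\right)$
$\left(-42065 + l{\left(u{\left(-12 \right)},-197 \right)}\right) \left(9826 + S\right) = \left(-42065 + \left(\left(-197\right)^{2} + 91 \cdot 0 + 91 \left(-197\right) + 0 \left(-197\right)\right)\right) \left(9826 - 3904\right) = \left(-42065 + \left(38809 + 0 - 17927 + 0\right)\right) 5922 = \left(-42065 + 20882\right) 5922 = \left(-21183\right) 5922 = -125445726$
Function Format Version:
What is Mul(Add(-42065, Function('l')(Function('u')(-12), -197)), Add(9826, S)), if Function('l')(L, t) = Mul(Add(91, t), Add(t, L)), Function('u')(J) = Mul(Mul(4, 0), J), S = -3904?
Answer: -125445726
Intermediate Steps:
Function('u')(J) = 0 (Function('u')(J) = Mul(0, J) = 0)
Function('l')(L, t) = Mul(Add(91, t), Add(L, t))
Mul(Add(-42065, Function('l')(Function('u')(-12), -197)), Add(9826, S)) = Mul(Add(-42065, Add(Pow(-197, 2), Mul(91, 0), Mul(91, -197), Mul(0, -197))), Add(9826, -3904)) = Mul(Add(-42065, Add(38809, 0, -17927, 0)), 5922) = Mul(Add(-42065, 20882), 5922) = Mul(-21183, 5922) = -125445726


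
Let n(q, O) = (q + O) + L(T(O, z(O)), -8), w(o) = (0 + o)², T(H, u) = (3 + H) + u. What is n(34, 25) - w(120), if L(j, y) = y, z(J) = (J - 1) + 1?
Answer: -14349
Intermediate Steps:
z(J) = J (z(J) = (-1 + J) + 1 = J)
T(H, u) = 3 + H + u
w(o) = o²
n(q, O) = -8 + O + q (n(q, O) = (q + O) - 8 = (O + q) - 8 = -8 + O + q)
n(34, 25) - w(120) = (-8 + 25 + 34) - 1*120² = 51 - 1*14400 = 51 - 14400 = -14349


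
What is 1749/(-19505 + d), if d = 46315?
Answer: 1749/26810 ≈ 0.065237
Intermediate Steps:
1749/(-19505 + d) = 1749/(-19505 + 46315) = 1749/26810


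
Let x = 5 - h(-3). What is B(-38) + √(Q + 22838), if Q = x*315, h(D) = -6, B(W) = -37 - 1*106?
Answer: -143 + √26303 ≈ 19.182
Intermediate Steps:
B(W) = -143 (B(W) = -37 - 106 = -143)
x = 11 (x = 5 - 1*(-6) = 5 + 6 = 11)
Q = 3465 (Q = 11*315 = 3465)
B(-38) + √(Q + 22838) = -143 + √(3465 + 22838) = -143 + √26303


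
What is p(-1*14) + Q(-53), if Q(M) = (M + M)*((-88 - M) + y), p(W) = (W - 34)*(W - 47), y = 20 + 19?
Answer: 2504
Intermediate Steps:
y = 39
p(W) = (-47 + W)*(-34 + W) (p(W) = (-34 + W)*(-47 + W) = (-47 + W)*(-34 + W))
Q(M) = 2*M*(-49 - M) (Q(M) = (M + M)*((-88 - M) + 39) = (2*M)*(-49 - M) = 2*M*(-49 - M))
p(-1*14) + Q(-53) = (1598 + (-1*14)**2 - (-81)*14) - 2*(-53)*(49 - 53) = (1598 + (-14)**2 - 81*(-14)) - 2*(-53)*(-4) = (1598 + 196 + 1134) - 424 = 2928 - 424 = 2504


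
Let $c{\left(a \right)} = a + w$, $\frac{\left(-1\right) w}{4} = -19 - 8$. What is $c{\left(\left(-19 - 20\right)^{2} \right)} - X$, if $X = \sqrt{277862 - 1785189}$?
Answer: $1629 - i \sqrt{1507327} \approx 1629.0 - 1227.7 i$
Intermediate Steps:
$X = i \sqrt{1507327}$ ($X = \sqrt{-1507327} = i \sqrt{1507327} \approx 1227.7 i$)
$w = 108$ ($w = - 4 \left(-19 - 8\right) = \left(-4\right) \left(-27\right) = 108$)
$c{\left(a \right)} = 108 + a$ ($c{\left(a \right)} = a + 108 = 108 + a$)
$c{\left(\left(-19 - 20\right)^{2} \right)} - X = \left(108 + \left(-19 - 20\right)^{2}\right) - i \sqrt{1507327} = \left(108 + \left(-39\right)^{2}\right) - i \sqrt{1507327} = \left(108 + 1521\right) - i \sqrt{1507327} = 1629 - i \sqrt{1507327}$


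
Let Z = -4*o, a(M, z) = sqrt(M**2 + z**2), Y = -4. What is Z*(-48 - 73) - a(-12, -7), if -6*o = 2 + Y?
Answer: 484/3 - sqrt(193) ≈ 147.44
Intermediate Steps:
o = 1/3 (o = -(2 - 4)/6 = -1/6*(-2) = 1/3 ≈ 0.33333)
Z = -4/3 (Z = -4*1/3 = -4/3 ≈ -1.3333)
Z*(-48 - 73) - a(-12, -7) = -4*(-48 - 73)/3 - sqrt((-12)**2 + (-7)**2) = -4/3*(-121) - sqrt(144 + 49) = 484/3 - sqrt(193)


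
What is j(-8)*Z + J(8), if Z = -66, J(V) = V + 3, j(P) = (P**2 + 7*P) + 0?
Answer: -517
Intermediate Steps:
j(P) = P**2 + 7*P
J(V) = 3 + V
j(-8)*Z + J(8) = -8*(7 - 8)*(-66) + (3 + 8) = -8*(-1)*(-66) + 11 = 8*(-66) + 11 = -528 + 11 = -517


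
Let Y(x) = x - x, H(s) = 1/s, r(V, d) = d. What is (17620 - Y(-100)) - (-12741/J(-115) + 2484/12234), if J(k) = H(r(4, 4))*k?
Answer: 4027662494/234485 ≈ 17177.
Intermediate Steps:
Y(x) = 0
J(k) = k/4
(17620 - Y(-100)) - (-12741/J(-115) + 2484/12234) = (17620 - 1*0) - (-12741/((1/4)*(-115)) + 2484/12234) = (17620 + 0) - (-12741/(-115/4) + 2484*(1/12234)) = 17620 - (-12741*(-4/115) + 414/2039) = 17620 - (50964/115 + 414/2039) = 17620 - 1*103963206/234485 = 17620 - 103963206/234485 = 4027662494/234485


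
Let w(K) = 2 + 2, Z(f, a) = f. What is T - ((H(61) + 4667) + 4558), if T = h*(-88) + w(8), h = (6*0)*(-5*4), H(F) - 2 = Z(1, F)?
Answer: -9224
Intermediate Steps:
H(F) = 3 (H(F) = 2 + 1 = 3)
w(K) = 4
h = 0 (h = 0*(-20) = 0)
T = 4 (T = 0*(-88) + 4 = 0 + 4 = 4)
T - ((H(61) + 4667) + 4558) = 4 - ((3 + 4667) + 4558) = 4 - (4670 + 4558) = 4 - 1*9228 = 4 - 9228 = -9224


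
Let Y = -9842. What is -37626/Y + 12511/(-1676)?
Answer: -30036043/8247596 ≈ -3.6418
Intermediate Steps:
-37626/Y + 12511/(-1676) = -37626/(-9842) + 12511/(-1676) = -37626*(-1/9842) + 12511*(-1/1676) = 18813/4921 - 12511/1676 = -30036043/8247596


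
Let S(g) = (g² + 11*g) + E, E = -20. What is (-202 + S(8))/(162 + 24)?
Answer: -35/93 ≈ -0.37634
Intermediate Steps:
S(g) = -20 + g² + 11*g (S(g) = (g² + 11*g) - 20 = -20 + g² + 11*g)
(-202 + S(8))/(162 + 24) = (-202 + (-20 + 8² + 11*8))/(162 + 24) = (-202 + (-20 + 64 + 88))/186 = (-202 + 132)*(1/186) = -70*1/186 = -35/93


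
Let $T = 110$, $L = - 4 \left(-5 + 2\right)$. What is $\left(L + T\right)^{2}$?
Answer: $14884$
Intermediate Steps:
$L = 12$ ($L = \left(-4\right) \left(-3\right) = 12$)
$\left(L + T\right)^{2} = \left(12 + 110\right)^{2} = 122^{2} = 14884$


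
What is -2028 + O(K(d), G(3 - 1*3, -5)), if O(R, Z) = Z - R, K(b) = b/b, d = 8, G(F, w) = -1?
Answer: -2030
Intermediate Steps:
K(b) = 1
-2028 + O(K(d), G(3 - 1*3, -5)) = -2028 + (-1 - 1*1) = -2028 + (-1 - 1) = -2028 - 2 = -2030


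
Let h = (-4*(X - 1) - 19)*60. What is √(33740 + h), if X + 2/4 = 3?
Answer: 4*√2015 ≈ 179.55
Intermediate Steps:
X = 5/2 (X = -½ + 3 = 5/2 ≈ 2.5000)
h = -1500 (h = (-4*(5/2 - 1) - 19)*60 = (-4*3/2 - 19)*60 = (-6 - 19)*60 = -25*60 = -1500)
√(33740 + h) = √(33740 - 1500) = √32240 = 4*√2015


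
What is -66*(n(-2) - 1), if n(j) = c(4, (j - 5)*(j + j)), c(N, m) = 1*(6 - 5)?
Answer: 0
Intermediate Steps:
c(N, m) = 1 (c(N, m) = 1*1 = 1)
n(j) = 1
-66*(n(-2) - 1) = -66*(1 - 1) = -66*0 = 0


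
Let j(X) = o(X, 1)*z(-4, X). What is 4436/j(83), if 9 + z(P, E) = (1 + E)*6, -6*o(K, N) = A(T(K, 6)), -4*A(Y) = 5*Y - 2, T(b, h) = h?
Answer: 8872/1155 ≈ 7.6814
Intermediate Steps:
A(Y) = ½ - 5*Y/4 (A(Y) = -(5*Y - 2)/4 = -(-2 + 5*Y)/4 = ½ - 5*Y/4)
o(K, N) = 7/6 (o(K, N) = -(½ - 5/4*6)/6 = -(½ - 15/2)/6 = -⅙*(-7) = 7/6)
z(P, E) = -3 + 6*E (z(P, E) = -9 + (1 + E)*6 = -9 + (6 + 6*E) = -3 + 6*E)
j(X) = -7/2 + 7*X (j(X) = 7*(-3 + 6*X)/6 = -7/2 + 7*X)
4436/j(83) = 4436/(-7/2 + 7*83) = 4436/(-7/2 + 581) = 4436/(1155/2) = 4436*(2/1155) = 8872/1155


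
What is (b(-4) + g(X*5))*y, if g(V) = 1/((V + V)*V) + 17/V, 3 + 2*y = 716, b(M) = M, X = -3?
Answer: -1646317/900 ≈ -1829.2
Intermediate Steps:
y = 713/2 (y = -3/2 + (½)*716 = -3/2 + 358 = 713/2 ≈ 356.50)
g(V) = 1/(2*V²) + 17/V (g(V) = 1/(((2*V))*V) + 17/V = (1/(2*V))/V + 17/V = 1/(2*V²) + 17/V)
(b(-4) + g(X*5))*y = (-4 + (1 + 34*(-3*5))/(2*(-3*5)²))*(713/2) = (-4 + (½)*(1 + 34*(-15))/(-15)²)*(713/2) = (-4 + (½)*(1/225)*(1 - 510))*(713/2) = (-4 + (½)*(1/225)*(-509))*(713/2) = (-4 - 509/450)*(713/2) = -2309/450*713/2 = -1646317/900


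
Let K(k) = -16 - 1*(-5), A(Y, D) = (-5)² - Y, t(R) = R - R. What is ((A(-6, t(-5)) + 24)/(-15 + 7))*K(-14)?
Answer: 605/8 ≈ 75.625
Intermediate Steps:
t(R) = 0
A(Y, D) = 25 - Y
K(k) = -11 (K(k) = -16 + 5 = -11)
((A(-6, t(-5)) + 24)/(-15 + 7))*K(-14) = (((25 - 1*(-6)) + 24)/(-15 + 7))*(-11) = (((25 + 6) + 24)/(-8))*(-11) = ((31 + 24)*(-⅛))*(-11) = (55*(-⅛))*(-11) = -55/8*(-11) = 605/8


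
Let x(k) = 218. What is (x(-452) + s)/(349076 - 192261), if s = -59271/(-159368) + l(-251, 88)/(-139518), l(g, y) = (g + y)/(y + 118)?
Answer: 250054907933861/179566863089046840 ≈ 0.0013925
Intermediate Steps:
l(g, y) = (g + y)/(118 + y)
s = 425879120213/1145087288136 (s = -59271/(-159368) + ((-251 + 88)/(118 + 88))/(-139518) = -59271*(-1/159368) + (-163/206)*(-1/139518) = 59271/159368 + ((1/206)*(-163))*(-1/139518) = 59271/159368 - 163/206*(-1/139518) = 59271/159368 + 163/28740708 = 425879120213/1145087288136 ≈ 0.37192)
(x(-452) + s)/(349076 - 192261) = (218 + 425879120213/1145087288136)/(349076 - 192261) = (250054907933861/1145087288136)/156815 = (250054907933861/1145087288136)*(1/156815) = 250054907933861/179566863089046840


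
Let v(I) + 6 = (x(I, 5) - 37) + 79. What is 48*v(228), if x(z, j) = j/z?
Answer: 32852/19 ≈ 1729.1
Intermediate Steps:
v(I) = 36 + 5/I (v(I) = -6 + ((5/I - 37) + 79) = -6 + ((-37 + 5/I) + 79) = -6 + (42 + 5/I) = 36 + 5/I)
48*v(228) = 48*(36 + 5/228) = 48*(8213/228) = 32852/19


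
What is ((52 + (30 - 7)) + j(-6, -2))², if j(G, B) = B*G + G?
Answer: 6561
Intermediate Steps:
j(G, B) = G + B*G
((52 + (30 - 7)) + j(-6, -2))² = ((52 + (30 - 7)) - 6*(1 - 2))² = ((52 + 23) - 6*(-1))² = (75 + 6)² = 81² = 6561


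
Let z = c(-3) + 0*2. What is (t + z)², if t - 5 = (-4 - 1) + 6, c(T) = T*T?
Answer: 225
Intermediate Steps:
c(T) = T²
z = 9 (z = (-3)² + 0*2 = 9 + 0 = 9)
t = 6 (t = 5 + ((-4 - 1) + 6) = 5 + (-5 + 6) = 5 + 1 = 6)
(t + z)² = (6 + 9)² = 15² = 225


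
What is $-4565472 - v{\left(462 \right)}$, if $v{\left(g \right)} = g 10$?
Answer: $-4570092$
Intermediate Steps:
$v{\left(g \right)} = 10 g$
$-4565472 - v{\left(462 \right)} = -4565472 - 10 \cdot 462 = -4565472 - 4620 = -4570092$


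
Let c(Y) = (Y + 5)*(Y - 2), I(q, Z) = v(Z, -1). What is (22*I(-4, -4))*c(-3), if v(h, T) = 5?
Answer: -1100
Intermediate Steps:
I(q, Z) = 5
c(Y) = (-2 + Y)*(5 + Y) (c(Y) = (5 + Y)*(-2 + Y) = (-2 + Y)*(5 + Y))
(22*I(-4, -4))*c(-3) = (22*5)*(-10 + (-3)² + 3*(-3)) = 110*(-10 + 9 - 9) = 110*(-10) = -1100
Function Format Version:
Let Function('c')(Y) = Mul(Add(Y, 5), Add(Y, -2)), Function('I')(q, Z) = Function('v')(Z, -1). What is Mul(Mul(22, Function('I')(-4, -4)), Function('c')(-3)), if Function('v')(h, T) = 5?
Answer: -1100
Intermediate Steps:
Function('I')(q, Z) = 5
Function('c')(Y) = Mul(Add(-2, Y), Add(5, Y)) (Function('c')(Y) = Mul(Add(5, Y), Add(-2, Y)) = Mul(Add(-2, Y), Add(5, Y)))
Mul(Mul(22, Function('I')(-4, -4)), Function('c')(-3)) = Mul(Mul(22, 5), Add(-10, Pow(-3, 2), Mul(3, -3))) = Mul(110, Add(-10, 9, -9)) = Mul(110, -10) = -1100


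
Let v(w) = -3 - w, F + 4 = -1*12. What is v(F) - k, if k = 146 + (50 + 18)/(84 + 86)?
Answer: -667/5 ≈ -133.40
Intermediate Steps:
F = -16 (F = -4 - 1*12 = -4 - 12 = -16)
k = 732/5 (k = 146 + 68/170 = 146 + 68*(1/170) = 146 + 2/5 = 732/5 ≈ 146.40)
v(F) - k = (-3 - 1*(-16)) - 1*732/5 = (-3 + 16) - 732/5 = 13 - 732/5 = -667/5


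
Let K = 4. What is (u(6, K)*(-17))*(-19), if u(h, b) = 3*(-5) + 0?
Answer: -4845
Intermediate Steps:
u(h, b) = -15 (u(h, b) = -15 + 0 = -15)
(u(6, K)*(-17))*(-19) = -15*(-17)*(-19) = 255*(-19) = -4845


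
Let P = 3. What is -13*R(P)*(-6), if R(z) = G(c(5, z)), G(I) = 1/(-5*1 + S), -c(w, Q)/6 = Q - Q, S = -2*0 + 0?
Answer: -78/5 ≈ -15.600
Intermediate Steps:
S = 0 (S = 0 + 0 = 0)
c(w, Q) = 0 (c(w, Q) = -6*(Q - Q) = -6*0 = 0)
G(I) = -⅕ (G(I) = 1/(-5*1 + 0) = 1/(-5 + 0) = 1/(-5) = -⅕)
R(z) = -⅕
-13*R(P)*(-6) = -13*(-⅕)*(-6) = (13/5)*(-6) = -78/5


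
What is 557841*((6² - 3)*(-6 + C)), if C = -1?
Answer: -128861271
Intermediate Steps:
557841*((6² - 3)*(-6 + C)) = 557841*((6² - 3)*(-6 - 1)) = 557841*((36 - 3)*(-7)) = 557841*(33*(-7)) = 557841*(-231) = -128861271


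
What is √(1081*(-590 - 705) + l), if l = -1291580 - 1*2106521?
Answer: 2*I*√1199499 ≈ 2190.4*I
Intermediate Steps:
l = -3398101 (l = -1291580 - 2106521 = -3398101)
√(1081*(-590 - 705) + l) = √(1081*(-590 - 705) - 3398101) = √(1081*(-1295) - 3398101) = √(-1399895 - 3398101) = √(-4797996) = 2*I*√1199499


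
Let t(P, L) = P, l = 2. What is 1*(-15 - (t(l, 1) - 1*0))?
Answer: -17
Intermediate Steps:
1*(-15 - (t(l, 1) - 1*0)) = 1*(-15 - (2 - 1*0)) = 1*(-15 - (2 + 0)) = 1*(-15 - 1*2) = 1*(-15 - 2) = 1*(-17) = -17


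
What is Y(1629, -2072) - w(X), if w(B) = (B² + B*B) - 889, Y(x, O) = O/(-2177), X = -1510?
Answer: -1417945425/311 ≈ -4.5593e+6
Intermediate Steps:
Y(x, O) = -O/2177 (Y(x, O) = O*(-1/2177) = -O/2177)
w(B) = -889 + 2*B² (w(B) = (B² + B²) - 889 = 2*B² - 889 = -889 + 2*B²)
Y(1629, -2072) - w(X) = -1/2177*(-2072) - (-889 + 2*(-1510)²) = 296/311 - (-889 + 2*2280100) = 296/311 - (-889 + 4560200) = 296/311 - 1*4559311 = 296/311 - 4559311 = -1417945425/311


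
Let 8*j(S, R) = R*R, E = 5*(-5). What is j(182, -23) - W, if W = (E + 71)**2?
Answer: -16399/8 ≈ -2049.9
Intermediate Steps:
E = -25
j(S, R) = R**2/8 (j(S, R) = (R*R)/8 = R**2/8)
W = 2116 (W = (-25 + 71)**2 = 46**2 = 2116)
j(182, -23) - W = (1/8)*(-23)**2 - 1*2116 = (1/8)*529 - 2116 = 529/8 - 2116 = -16399/8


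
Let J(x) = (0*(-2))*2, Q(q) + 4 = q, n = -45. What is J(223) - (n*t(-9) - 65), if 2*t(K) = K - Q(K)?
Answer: 155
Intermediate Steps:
Q(q) = -4 + q
J(x) = 0 (J(x) = 0*2 = 0)
t(K) = 2 (t(K) = (K - (-4 + K))/2 = (K + (4 - K))/2 = (½)*4 = 2)
J(223) - (n*t(-9) - 65) = 0 - (-45*2 - 65) = 0 - (-90 - 65) = 0 - 1*(-155) = 0 + 155 = 155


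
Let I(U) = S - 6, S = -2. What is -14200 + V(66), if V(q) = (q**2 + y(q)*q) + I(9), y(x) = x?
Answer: -5496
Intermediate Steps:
I(U) = -8 (I(U) = -2 - 6 = -8)
V(q) = -8 + 2*q**2 (V(q) = (q**2 + q*q) - 8 = (q**2 + q**2) - 8 = 2*q**2 - 8 = -8 + 2*q**2)
-14200 + V(66) = -14200 + (-8 + 2*66**2) = -14200 + (-8 + 2*4356) = -14200 + (-8 + 8712) = -14200 + 8704 = -5496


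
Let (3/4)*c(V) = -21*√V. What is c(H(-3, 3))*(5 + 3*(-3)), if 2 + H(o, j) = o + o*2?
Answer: 112*I*√11 ≈ 371.46*I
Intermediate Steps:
H(o, j) = -2 + 3*o (H(o, j) = -2 + (o + o*2) = -2 + (o + 2*o) = -2 + 3*o)
c(V) = -28*√V (c(V) = 4*(-21*√V)/3 = -28*√V)
c(H(-3, 3))*(5 + 3*(-3)) = (-28*√(-2 + 3*(-3)))*(5 + 3*(-3)) = (-28*√(-2 - 9))*(5 - 9) = -28*I*√11*(-4) = 112*I*√11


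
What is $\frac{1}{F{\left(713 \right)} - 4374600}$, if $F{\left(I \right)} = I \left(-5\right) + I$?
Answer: $- \frac{1}{4377452} \approx -2.2844 \cdot 10^{-7}$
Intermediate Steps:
$F{\left(I \right)} = - 4 I$ ($F{\left(I \right)} = - 5 I + I = - 4 I$)
$\frac{1}{F{\left(713 \right)} - 4374600} = \frac{1}{\left(-4\right) 713 - 4374600} = \frac{1}{-2852 - 4374600} = \frac{1}{-4377452} = - \frac{1}{4377452}$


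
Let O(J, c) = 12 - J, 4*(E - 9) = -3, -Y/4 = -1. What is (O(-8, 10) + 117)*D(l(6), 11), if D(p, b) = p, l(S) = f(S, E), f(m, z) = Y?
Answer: 548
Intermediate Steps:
Y = 4 (Y = -4*(-1) = 4)
E = 33/4 (E = 9 + (¼)*(-3) = 9 - ¾ = 33/4 ≈ 8.2500)
f(m, z) = 4
l(S) = 4
(O(-8, 10) + 117)*D(l(6), 11) = ((12 - 1*(-8)) + 117)*4 = ((12 + 8) + 117)*4 = (20 + 117)*4 = 137*4 = 548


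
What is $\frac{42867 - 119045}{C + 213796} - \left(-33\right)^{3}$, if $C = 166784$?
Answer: $\frac{6838413641}{190290} \approx 35937.0$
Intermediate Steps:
$\frac{42867 - 119045}{C + 213796} - \left(-33\right)^{3} = \frac{42867 - 119045}{166784 + 213796} - \left(-33\right)^{3} = - \frac{76178}{380580} - -35937 = \left(-76178\right) \frac{1}{380580} + 35937 = - \frac{38089}{190290} + 35937 = \frac{6838413641}{190290}$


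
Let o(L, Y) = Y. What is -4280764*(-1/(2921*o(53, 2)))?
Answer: 2140382/2921 ≈ 732.76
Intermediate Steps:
-4280764*(-1/(2921*o(53, 2))) = -4280764/(2*(-2921)) = -4280764/(-5842) = -4280764*(-1/5842) = 2140382/2921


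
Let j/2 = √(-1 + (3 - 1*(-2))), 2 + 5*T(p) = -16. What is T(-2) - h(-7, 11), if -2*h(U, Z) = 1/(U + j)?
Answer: -113/30 ≈ -3.7667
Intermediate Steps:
T(p) = -18/5 (T(p) = -⅖ + (⅕)*(-16) = -⅖ - 16/5 = -18/5)
j = 4 (j = 2*√(-1 + (3 - 1*(-2))) = 2*√(-1 + (3 + 2)) = 2*√(-1 + 5) = 2*√4 = 2*2 = 4)
h(U, Z) = -1/(2*(4 + U)) (h(U, Z) = -1/(2*(U + 4)) = -1/(2*(4 + U)))
T(-2) - h(-7, 11) = -18/5 - (-1)/(8 + 2*(-7)) = -18/5 - (-1)/(8 - 14) = -18/5 - (-1)/(-6) = -18/5 - (-1)*(-1)/6 = -18/5 - 1*⅙ = -18/5 - ⅙ = -113/30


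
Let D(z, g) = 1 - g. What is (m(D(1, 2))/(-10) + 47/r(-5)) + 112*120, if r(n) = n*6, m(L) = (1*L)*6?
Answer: 403171/30 ≈ 13439.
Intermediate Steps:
m(L) = 6*L (m(L) = L*6 = 6*L)
r(n) = 6*n
(m(D(1, 2))/(-10) + 47/r(-5)) + 112*120 = ((6*(1 - 1*2))/(-10) + 47/((6*(-5)))) + 112*120 = ((6*(1 - 2))*(-⅒) + 47/(-30)) + 13440 = ((6*(-1))*(-⅒) + 47*(-1/30)) + 13440 = (-6*(-⅒) - 47/30) + 13440 = (⅗ - 47/30) + 13440 = -29/30 + 13440 = 403171/30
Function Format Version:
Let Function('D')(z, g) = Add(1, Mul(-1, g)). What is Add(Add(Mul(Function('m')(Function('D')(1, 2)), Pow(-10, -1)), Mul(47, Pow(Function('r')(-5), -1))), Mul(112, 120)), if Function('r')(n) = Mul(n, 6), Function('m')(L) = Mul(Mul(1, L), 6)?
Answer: Rational(403171, 30) ≈ 13439.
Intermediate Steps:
Function('m')(L) = Mul(6, L) (Function('m')(L) = Mul(L, 6) = Mul(6, L))
Function('r')(n) = Mul(6, n)
Add(Add(Mul(Function('m')(Function('D')(1, 2)), Pow(-10, -1)), Mul(47, Pow(Function('r')(-5), -1))), Mul(112, 120)) = Add(Add(Mul(Mul(6, Add(1, Mul(-1, 2))), Pow(-10, -1)), Mul(47, Pow(Mul(6, -5), -1))), Mul(112, 120)) = Add(Add(Mul(Mul(6, Add(1, -2)), Rational(-1, 10)), Mul(47, Pow(-30, -1))), 13440) = Add(Add(Mul(Mul(6, -1), Rational(-1, 10)), Mul(47, Rational(-1, 30))), 13440) = Add(Add(Mul(-6, Rational(-1, 10)), Rational(-47, 30)), 13440) = Add(Add(Rational(3, 5), Rational(-47, 30)), 13440) = Add(Rational(-29, 30), 13440) = Rational(403171, 30)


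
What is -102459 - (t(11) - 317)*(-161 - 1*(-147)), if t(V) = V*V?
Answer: -105203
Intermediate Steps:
t(V) = V**2
-102459 - (t(11) - 317)*(-161 - 1*(-147)) = -102459 - (11**2 - 317)*(-161 - 1*(-147)) = -102459 - (121 - 317)*(-161 + 147) = -102459 - (-196)*(-14) = -102459 - 1*2744 = -102459 - 2744 = -105203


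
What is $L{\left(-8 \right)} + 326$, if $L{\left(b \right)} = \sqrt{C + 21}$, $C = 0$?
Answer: $326 + \sqrt{21} \approx 330.58$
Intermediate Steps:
$L{\left(b \right)} = \sqrt{21}$ ($L{\left(b \right)} = \sqrt{0 + 21} = \sqrt{21}$)
$L{\left(-8 \right)} + 326 = \sqrt{21} + 326 = 326 + \sqrt{21}$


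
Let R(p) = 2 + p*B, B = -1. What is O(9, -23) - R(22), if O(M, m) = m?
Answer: -3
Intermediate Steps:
R(p) = 2 - p (R(p) = 2 + p*(-1) = 2 - p)
O(9, -23) - R(22) = -23 - (2 - 1*22) = -23 - (2 - 22) = -23 - 1*(-20) = -23 + 20 = -3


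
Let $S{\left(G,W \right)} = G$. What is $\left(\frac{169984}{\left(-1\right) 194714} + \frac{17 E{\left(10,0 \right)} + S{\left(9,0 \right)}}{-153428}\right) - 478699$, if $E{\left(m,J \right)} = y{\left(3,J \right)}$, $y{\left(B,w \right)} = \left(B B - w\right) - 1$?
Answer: $- \frac{7150478742324745}{14937289796} \approx -4.787 \cdot 10^{5}$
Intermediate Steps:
$y{\left(B,w \right)} = -1 + B^{2} - w$ ($y{\left(B,w \right)} = \left(B^{2} - w\right) - 1 = -1 + B^{2} - w$)
$E{\left(m,J \right)} = 8 - J$ ($E{\left(m,J \right)} = -1 + 3^{2} - J = -1 + 9 - J = 8 - J$)
$\left(\frac{169984}{\left(-1\right) 194714} + \frac{17 E{\left(10,0 \right)} + S{\left(9,0 \right)}}{-153428}\right) - 478699 = \left(\frac{169984}{\left(-1\right) 194714} + \frac{17 \left(8 - 0\right) + 9}{-153428}\right) - 478699 = \left(\frac{169984}{-194714} + \left(17 \left(8 + 0\right) + 9\right) \left(- \frac{1}{153428}\right)\right) - 478699 = \left(169984 \left(- \frac{1}{194714}\right) + \left(17 \cdot 8 + 9\right) \left(- \frac{1}{153428}\right)\right) - 478699 = \left(- \frac{84992}{97357} + \left(136 + 9\right) \left(- \frac{1}{153428}\right)\right) - 478699 = \left(- \frac{84992}{97357} + 145 \left(- \frac{1}{153428}\right)\right) - 478699 = \left(- \frac{84992}{97357} - \frac{145}{153428}\right) - 478699 = - \frac{13054269341}{14937289796} - 478699 = - \frac{7150478742324745}{14937289796}$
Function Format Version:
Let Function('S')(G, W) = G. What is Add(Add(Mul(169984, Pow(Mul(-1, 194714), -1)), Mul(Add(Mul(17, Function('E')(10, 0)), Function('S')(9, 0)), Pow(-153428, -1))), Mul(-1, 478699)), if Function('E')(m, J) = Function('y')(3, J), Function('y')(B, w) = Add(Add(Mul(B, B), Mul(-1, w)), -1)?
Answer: Rational(-7150478742324745, 14937289796) ≈ -4.7870e+5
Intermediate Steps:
Function('y')(B, w) = Add(-1, Pow(B, 2), Mul(-1, w)) (Function('y')(B, w) = Add(Add(Pow(B, 2), Mul(-1, w)), -1) = Add(-1, Pow(B, 2), Mul(-1, w)))
Function('E')(m, J) = Add(8, Mul(-1, J)) (Function('E')(m, J) = Add(-1, Pow(3, 2), Mul(-1, J)) = Add(-1, 9, Mul(-1, J)) = Add(8, Mul(-1, J)))
Add(Add(Mul(169984, Pow(Mul(-1, 194714), -1)), Mul(Add(Mul(17, Function('E')(10, 0)), Function('S')(9, 0)), Pow(-153428, -1))), Mul(-1, 478699)) = Add(Add(Mul(169984, Pow(Mul(-1, 194714), -1)), Mul(Add(Mul(17, Add(8, Mul(-1, 0))), 9), Pow(-153428, -1))), Mul(-1, 478699)) = Add(Add(Mul(169984, Pow(-194714, -1)), Mul(Add(Mul(17, Add(8, 0)), 9), Rational(-1, 153428))), -478699) = Add(Add(Mul(169984, Rational(-1, 194714)), Mul(Add(Mul(17, 8), 9), Rational(-1, 153428))), -478699) = Add(Add(Rational(-84992, 97357), Mul(Add(136, 9), Rational(-1, 153428))), -478699) = Add(Add(Rational(-84992, 97357), Mul(145, Rational(-1, 153428))), -478699) = Add(Add(Rational(-84992, 97357), Rational(-145, 153428)), -478699) = Add(Rational(-13054269341, 14937289796), -478699) = Rational(-7150478742324745, 14937289796)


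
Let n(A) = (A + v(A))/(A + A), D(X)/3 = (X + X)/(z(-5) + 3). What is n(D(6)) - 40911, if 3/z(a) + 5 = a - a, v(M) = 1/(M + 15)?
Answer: -36819449/900 ≈ -40911.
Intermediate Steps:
v(M) = 1/(15 + M)
z(a) = -⅗ (z(a) = 3/(-5 + (a - a)) = 3/(-5 + 0) = 3/(-5) = 3*(-⅕) = -⅗)
D(X) = 5*X/2 (D(X) = 3*((X + X)/(-⅗ + 3)) = 3*((2*X)/(12/5)) = 3*((2*X)*(5/12)) = 3*(5*X/6) = 5*X/2)
n(A) = (A + 1/(15 + A))/(2*A) (n(A) = (A + 1/(15 + A))/(A + A) = (A + 1/(15 + A))/((2*A)) = (A + 1/(15 + A))*(1/(2*A)) = (A + 1/(15 + A))/(2*A))
n(D(6)) - 40911 = (1 + ((5/2)*6)*(15 + (5/2)*6))/(2*(((5/2)*6))*(15 + (5/2)*6)) - 40911 = (½)*(1 + 15*(15 + 15))/(15*(15 + 15)) - 40911 = (½)*(1/15)*(1 + 15*30)/30 - 40911 = (½)*(1/15)*(1/30)*(1 + 450) - 40911 = (½)*(1/15)*(1/30)*451 - 40911 = 451/900 - 40911 = -36819449/900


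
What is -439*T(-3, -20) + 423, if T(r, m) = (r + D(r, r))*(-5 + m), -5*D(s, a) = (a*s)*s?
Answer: 26763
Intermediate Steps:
D(s, a) = -a*s²/5 (D(s, a) = -a*s*s/5 = -a*s²/5)
T(r, m) = (-5 + m)*(r - r³/5) (T(r, m) = (r - r*r²/5)*(-5 + m) = (r - r³/5)*(-5 + m) = (-5 + m)*(r - r³/5))
-439*T(-3, -20) + 423 = -(-1317)*(-5 - 20 + (-3)² - ⅕*(-20)*(-3)²) + 423 = -(-1317)*(-5 - 20 + 9 - ⅕*(-20)*9) + 423 = -(-1317)*(-5 - 20 + 9 + 36) + 423 = -(-1317)*20 + 423 = -439*(-60) + 423 = 26340 + 423 = 26763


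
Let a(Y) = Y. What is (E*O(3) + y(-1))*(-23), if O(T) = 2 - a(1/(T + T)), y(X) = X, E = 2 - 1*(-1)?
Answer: -207/2 ≈ -103.50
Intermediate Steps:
E = 3 (E = 2 + 1 = 3)
O(T) = 2 - 1/(2*T) (O(T) = 2 - 1/(T + T) = 2 - 1/(2*T))
(E*O(3) + y(-1))*(-23) = (3*(2 - ½/3) - 1)*(-23) = (3*(2 - ½*⅓) - 1)*(-23) = (3*(2 - ⅙) - 1)*(-23) = (3*(11/6) - 1)*(-23) = (11/2 - 1)*(-23) = (9/2)*(-23) = -207/2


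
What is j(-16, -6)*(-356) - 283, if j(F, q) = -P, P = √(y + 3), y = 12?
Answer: -283 + 356*√15 ≈ 1095.8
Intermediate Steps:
P = √15 (P = √(12 + 3) = √15 ≈ 3.8730)
j(F, q) = -√15
j(-16, -6)*(-356) - 283 = -√15*(-356) - 283 = 356*√15 - 283 = -283 + 356*√15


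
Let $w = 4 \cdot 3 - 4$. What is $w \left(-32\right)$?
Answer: $-256$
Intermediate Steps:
$w = 8$ ($w = 12 - 4 = 8$)
$w \left(-32\right) = 8 \left(-32\right) = -256$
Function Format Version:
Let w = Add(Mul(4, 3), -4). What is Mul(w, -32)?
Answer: -256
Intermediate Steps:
w = 8 (w = Add(12, -4) = 8)
Mul(w, -32) = Mul(8, -32) = -256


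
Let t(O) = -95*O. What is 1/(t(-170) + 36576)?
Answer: 1/52726 ≈ 1.8966e-5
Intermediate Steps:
1/(t(-170) + 36576) = 1/(-95*(-170) + 36576) = 1/(16150 + 36576) = 1/52726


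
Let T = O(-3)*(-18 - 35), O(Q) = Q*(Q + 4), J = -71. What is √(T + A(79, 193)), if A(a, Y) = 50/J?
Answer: √797969/71 ≈ 12.582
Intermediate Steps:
A(a, Y) = -50/71 (A(a, Y) = 50/(-71) = 50*(-1/71) = -50/71)
O(Q) = Q*(4 + Q)
T = 159 (T = (-3*(4 - 3))*(-18 - 35) = -3*1*(-53) = -3*(-53) = 159)
√(T + A(79, 193)) = √(159 - 50/71) = √(11239/71) = √797969/71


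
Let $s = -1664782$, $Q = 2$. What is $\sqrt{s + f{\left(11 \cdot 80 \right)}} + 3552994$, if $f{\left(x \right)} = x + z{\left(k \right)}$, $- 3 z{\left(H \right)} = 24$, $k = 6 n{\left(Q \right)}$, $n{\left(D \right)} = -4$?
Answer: $3552994 + i \sqrt{1663910} \approx 3.553 \cdot 10^{6} + 1289.9 i$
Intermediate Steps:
$k = -24$ ($k = 6 \left(-4\right) = -24$)
$z{\left(H \right)} = -8$ ($z{\left(H \right)} = \left(- \frac{1}{3}\right) 24 = -8$)
$f{\left(x \right)} = -8 + x$ ($f{\left(x \right)} = x - 8 = -8 + x$)
$\sqrt{s + f{\left(11 \cdot 80 \right)}} + 3552994 = \sqrt{-1664782 + \left(-8 + 11 \cdot 80\right)} + 3552994 = \sqrt{-1664782 + \left(-8 + 880\right)} + 3552994 = \sqrt{-1664782 + 872} + 3552994 = \sqrt{-1663910} + 3552994 = i \sqrt{1663910} + 3552994 = 3552994 + i \sqrt{1663910}$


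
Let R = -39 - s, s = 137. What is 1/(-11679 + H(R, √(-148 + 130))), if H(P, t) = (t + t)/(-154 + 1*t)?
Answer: -46198225/539548999713 + 154*I*√2/539548999713 ≈ -8.5624e-5 + 4.0365e-10*I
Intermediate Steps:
R = -176 (R = -39 - 1*137 = -39 - 137 = -176)
H(P, t) = 2*t/(-154 + t) (H(P, t) = (2*t)/(-154 + t) = 2*t/(-154 + t))
1/(-11679 + H(R, √(-148 + 130))) = 1/(-11679 + 2*√(-148 + 130)/(-154 + √(-148 + 130))) = 1/(-11679 + 2*√(-18)/(-154 + √(-18))) = 1/(-11679 + 2*(3*I*√2)/(-154 + 3*I*√2)) = 1/(-11679 + 6*I*√2/(-154 + 3*I*√2))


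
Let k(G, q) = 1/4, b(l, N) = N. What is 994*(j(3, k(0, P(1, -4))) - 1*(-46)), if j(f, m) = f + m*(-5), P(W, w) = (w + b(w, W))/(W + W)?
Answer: 94927/2 ≈ 47464.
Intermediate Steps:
P(W, w) = (W + w)/(2*W) (P(W, w) = (w + W)/(W + W) = (W + w)/((2*W)) = (W + w)*(1/(2*W)) = (W + w)/(2*W))
k(G, q) = ¼
j(f, m) = f - 5*m
994*(j(3, k(0, P(1, -4))) - 1*(-46)) = 994*((3 - 5*¼) - 1*(-46)) = 994*((3 - 5/4) + 46) = 994*(7/4 + 46) = 994*(191/4) = 94927/2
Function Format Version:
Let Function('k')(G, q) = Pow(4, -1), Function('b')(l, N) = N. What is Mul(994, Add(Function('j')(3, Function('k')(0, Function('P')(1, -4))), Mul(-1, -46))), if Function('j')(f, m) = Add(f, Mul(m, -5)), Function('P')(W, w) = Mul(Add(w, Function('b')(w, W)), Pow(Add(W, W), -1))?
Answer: Rational(94927, 2) ≈ 47464.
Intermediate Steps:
Function('P')(W, w) = Mul(Rational(1, 2), Pow(W, -1), Add(W, w)) (Function('P')(W, w) = Mul(Add(w, W), Pow(Add(W, W), -1)) = Mul(Add(W, w), Pow(Mul(2, W), -1)) = Mul(Add(W, w), Mul(Rational(1, 2), Pow(W, -1))) = Mul(Rational(1, 2), Pow(W, -1), Add(W, w)))
Function('k')(G, q) = Rational(1, 4)
Function('j')(f, m) = Add(f, Mul(-5, m))
Mul(994, Add(Function('j')(3, Function('k')(0, Function('P')(1, -4))), Mul(-1, -46))) = Mul(994, Add(Add(3, Mul(-5, Rational(1, 4))), Mul(-1, -46))) = Mul(994, Add(Add(3, Rational(-5, 4)), 46)) = Mul(994, Add(Rational(7, 4), 46)) = Mul(994, Rational(191, 4)) = Rational(94927, 2)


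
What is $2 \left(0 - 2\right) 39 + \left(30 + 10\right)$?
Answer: $-116$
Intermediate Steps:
$2 \left(0 - 2\right) 39 + \left(30 + 10\right) = 2 \left(-2\right) 39 + 40 = \left(-4\right) 39 + 40 = -156 + 40 = -116$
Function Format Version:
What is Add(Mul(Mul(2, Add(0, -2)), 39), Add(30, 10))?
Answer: -116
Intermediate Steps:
Add(Mul(Mul(2, Add(0, -2)), 39), Add(30, 10)) = Add(Mul(Mul(2, -2), 39), 40) = Add(Mul(-4, 39), 40) = Add(-156, 40) = -116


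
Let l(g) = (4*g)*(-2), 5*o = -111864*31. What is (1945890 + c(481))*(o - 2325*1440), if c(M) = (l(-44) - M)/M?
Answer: -18913939425728424/2405 ≈ -7.8644e+12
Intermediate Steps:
o = -3467784/5 (o = (-111864*31)/5 = (⅕)*(-3467784) = -3467784/5 ≈ -6.9356e+5)
l(g) = -8*g
c(M) = (352 - M)/M (c(M) = (-8*(-44) - M)/M = (352 - M)/M)
(1945890 + c(481))*(o - 2325*1440) = (1945890 + (352 - 1*481)/481)*(-3467784/5 - 2325*1440) = (1945890 + (352 - 481)/481)*(-3467784/5 - 3348000) = (1945890 + (1/481)*(-129))*(-20207784/5) = (1945890 - 129/481)*(-20207784/5) = (935972961/481)*(-20207784/5) = -18913939425728424/2405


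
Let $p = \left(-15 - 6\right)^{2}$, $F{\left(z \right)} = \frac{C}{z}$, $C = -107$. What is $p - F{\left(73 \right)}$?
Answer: $\frac{32300}{73} \approx 442.47$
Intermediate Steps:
$F{\left(z \right)} = - \frac{107}{z}$
$p = 441$ ($p = \left(-21\right)^{2} = 441$)
$p - F{\left(73 \right)} = 441 - - \frac{107}{73} = 441 + \frac{107}{73} = \frac{32300}{73}$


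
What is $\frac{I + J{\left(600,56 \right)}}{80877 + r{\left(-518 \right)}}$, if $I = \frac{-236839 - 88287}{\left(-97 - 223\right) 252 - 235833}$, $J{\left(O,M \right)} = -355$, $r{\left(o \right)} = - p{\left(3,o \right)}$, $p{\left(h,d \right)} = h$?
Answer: $- \frac{112022789}{25594437402} \approx -0.0043768$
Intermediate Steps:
$r{\left(o \right)} = -3$ ($r{\left(o \right)} = \left(-1\right) 3 = -3$)
$I = \frac{325126}{316473}$ ($I = - \frac{325126}{\left(-320\right) 252 - 235833} = - \frac{325126}{-80640 - 235833} = - \frac{325126}{-316473} = \left(-325126\right) \left(- \frac{1}{316473}\right) = \frac{325126}{316473} \approx 1.0273$)
$\frac{I + J{\left(600,56 \right)}}{80877 + r{\left(-518 \right)}} = \frac{\frac{325126}{316473} - 355}{80877 - 3} = - \frac{112022789}{316473 \cdot 80874} = \left(- \frac{112022789}{316473}\right) \frac{1}{80874} = - \frac{112022789}{25594437402}$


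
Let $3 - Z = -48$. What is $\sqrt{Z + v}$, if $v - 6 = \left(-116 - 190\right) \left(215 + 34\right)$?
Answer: $i \sqrt{76137} \approx 275.93 i$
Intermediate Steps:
$Z = 51$ ($Z = 3 - -48 = 3 + 48 = 51$)
$v = -76188$ ($v = 6 + \left(-116 - 190\right) \left(215 + 34\right) = 6 - 76194 = -76188$)
$\sqrt{Z + v} = \sqrt{51 - 76188} = \sqrt{-76137} = i \sqrt{76137}$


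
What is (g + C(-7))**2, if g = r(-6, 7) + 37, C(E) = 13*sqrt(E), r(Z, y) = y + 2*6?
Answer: 1953 + 1456*I*sqrt(7) ≈ 1953.0 + 3852.2*I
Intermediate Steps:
r(Z, y) = 12 + y (r(Z, y) = y + 12 = 12 + y)
g = 56 (g = (12 + 7) + 37 = 19 + 37 = 56)
(g + C(-7))**2 = (56 + 13*sqrt(-7))**2 = (56 + 13*(I*sqrt(7)))**2 = (56 + 13*I*sqrt(7))**2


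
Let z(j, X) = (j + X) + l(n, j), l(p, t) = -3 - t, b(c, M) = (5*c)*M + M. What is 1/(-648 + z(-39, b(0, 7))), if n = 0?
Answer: -1/644 ≈ -0.0015528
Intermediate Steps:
b(c, M) = M + 5*M*c (b(c, M) = 5*M*c + M = M + 5*M*c)
z(j, X) = -3 + X (z(j, X) = (j + X) + (-3 - j) = (X + j) + (-3 - j) = -3 + X)
1/(-648 + z(-39, b(0, 7))) = 1/(-648 + (-3 + 7*(1 + 5*0))) = 1/(-648 + (-3 + 7*(1 + 0))) = 1/(-648 + (-3 + 7*1)) = 1/(-648 + (-3 + 7)) = 1/(-648 + 4) = 1/(-644) = -1/644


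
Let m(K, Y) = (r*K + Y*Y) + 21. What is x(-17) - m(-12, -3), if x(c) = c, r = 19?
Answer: 181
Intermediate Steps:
m(K, Y) = 21 + Y² + 19*K (m(K, Y) = (19*K + Y*Y) + 21 = (19*K + Y²) + 21 = (Y² + 19*K) + 21 = 21 + Y² + 19*K)
x(-17) - m(-12, -3) = -17 - (21 + (-3)² + 19*(-12)) = -17 - (21 + 9 - 228) = -17 - 1*(-198) = -17 + 198 = 181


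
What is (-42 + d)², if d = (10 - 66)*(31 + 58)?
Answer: 25260676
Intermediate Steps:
d = -4984 (d = -56*89 = -4984)
(-42 + d)² = (-42 - 4984)² = (-5026)² = 25260676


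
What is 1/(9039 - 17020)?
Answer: -1/7981 ≈ -0.00012530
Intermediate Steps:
1/(9039 - 17020) = 1/(-7981) = -1/7981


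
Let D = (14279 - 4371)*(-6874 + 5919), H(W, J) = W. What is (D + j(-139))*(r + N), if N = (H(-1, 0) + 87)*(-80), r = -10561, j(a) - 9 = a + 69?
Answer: 165030247641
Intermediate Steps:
j(a) = 78 + a (j(a) = 9 + (a + 69) = 9 + (69 + a) = 78 + a)
N = -6880 (N = (-1 + 87)*(-80) = 86*(-80) = -6880)
D = -9462140 (D = 9908*(-955) = -9462140)
(D + j(-139))*(r + N) = (-9462140 + (78 - 139))*(-10561 - 6880) = (-9462140 - 61)*(-17441) = -9462201*(-17441) = 165030247641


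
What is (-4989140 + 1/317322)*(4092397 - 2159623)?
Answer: -509982998492355191/52887 ≈ -9.6429e+12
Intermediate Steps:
(-4989140 + 1/317322)*(4092397 - 2159623) = (-4989140 + 1/317322)*1932774 = -1583163883079/317322*1932774 = -509982998492355191/52887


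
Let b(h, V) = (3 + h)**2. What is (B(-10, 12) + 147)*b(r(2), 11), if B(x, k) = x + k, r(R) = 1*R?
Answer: 3725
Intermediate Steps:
r(R) = R
B(x, k) = k + x
(B(-10, 12) + 147)*b(r(2), 11) = ((12 - 10) + 147)*(3 + 2)**2 = (2 + 147)*5**2 = 149*25 = 3725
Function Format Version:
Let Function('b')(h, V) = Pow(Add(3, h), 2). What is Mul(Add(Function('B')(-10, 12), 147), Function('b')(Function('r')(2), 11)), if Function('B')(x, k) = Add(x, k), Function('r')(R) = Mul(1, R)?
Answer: 3725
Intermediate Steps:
Function('r')(R) = R
Function('B')(x, k) = Add(k, x)
Mul(Add(Function('B')(-10, 12), 147), Function('b')(Function('r')(2), 11)) = Mul(Add(Add(12, -10), 147), Pow(Add(3, 2), 2)) = Mul(Add(2, 147), Pow(5, 2)) = Mul(149, 25) = 3725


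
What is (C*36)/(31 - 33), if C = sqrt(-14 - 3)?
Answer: -18*I*sqrt(17) ≈ -74.216*I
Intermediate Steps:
C = I*sqrt(17) (C = sqrt(-17) = I*sqrt(17) ≈ 4.1231*I)
(C*36)/(31 - 33) = ((I*sqrt(17))*36)/(31 - 33) = (36*I*sqrt(17))/(-2) = (36*I*sqrt(17))*(-1/2) = -18*I*sqrt(17)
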